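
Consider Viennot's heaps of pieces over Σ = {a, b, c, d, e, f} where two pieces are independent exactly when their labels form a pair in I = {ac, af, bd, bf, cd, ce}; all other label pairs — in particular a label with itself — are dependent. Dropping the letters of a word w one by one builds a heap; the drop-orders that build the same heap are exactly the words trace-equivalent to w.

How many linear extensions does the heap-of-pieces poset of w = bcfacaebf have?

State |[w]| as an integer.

0(b) covers ∅
1(c) covers 0:b
2(f) covers 1:c
3(a) covers 0:b
4(c) covers 2:f
5(a) covers 3:a
6(e) covers 2:f, 5:a
7(b) covers 4:c, 6:e
8(f) covers 4:c, 6:e
floor of heap: 0:b
completions by unplaced set U, small U first (add the entries for U minus each lowest piece of U):
  |U|=1: {7}:1  {8}:1
  |U|=2: {7,8}:2
  |U|=3: {4,7,8}:2  {6,7,8}:2
  |U|=4: {4,6,7,8}:4  {5,6,7,8}:2
  |U|=5: {2,4,6,7,8}:4  {3,5,6,7,8}:2  {4,5,6,7,8}:6
  |U|=6: {1,2,4,6,7,8}:4  {2,4,5,6,7,8}:10  {3,4,5,6,7,8}:8
  |U|=7: {1,2,4,5,6,7,8}:14  {2,3,4,5,6,7,8}:18
  start at 0(b): 32

32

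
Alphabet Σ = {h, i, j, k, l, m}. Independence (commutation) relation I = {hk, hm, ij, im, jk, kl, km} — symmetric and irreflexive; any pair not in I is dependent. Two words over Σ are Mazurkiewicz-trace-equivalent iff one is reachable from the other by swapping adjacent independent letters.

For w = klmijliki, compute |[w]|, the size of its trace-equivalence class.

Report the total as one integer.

piece 0:k — minimal
piece 1:l — minimal
piece 2:m rests on {1:l}
piece 3:i rests on {0:k, 1:l}
piece 4:j rests on {2:m}
piece 5:l rests on {3:i, 4:j}
piece 6:i rests on {5:l}
piece 7:k rests on {6:i}
piece 8:i rests on {7:k}
minimal pieces: {0:k, 1:l}
ways to finish when only these pieces remain (= sum over removing one remaining piece with nothing left below it):
  1 left: {8}→1
  2 left: {7,8}→1
  3 left: {6,7,8}→1
  4 left: {5,6,7,8}→1
  5 left: {3,5,6,7,8}→1  {4,5,6,7,8}→1
  6 left: {0,3,5,6,7,8}→1  {2,4,5,6,7,8}→1  {3,4,5,6,7,8}→2
  7 left: {0,3,4,5,6,7,8}→3  {2,3,4,5,6,7,8}→3
  placing 0:k first → 3 extensions
  placing 1:l first → 6 extensions
total linear extensions = 9

9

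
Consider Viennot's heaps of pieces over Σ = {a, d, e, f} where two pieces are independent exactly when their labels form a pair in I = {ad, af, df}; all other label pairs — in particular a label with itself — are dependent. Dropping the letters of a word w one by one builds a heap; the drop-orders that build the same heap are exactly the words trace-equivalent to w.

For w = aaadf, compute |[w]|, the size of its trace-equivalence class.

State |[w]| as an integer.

20

drop 0:a onto floor
drop 1:a onto {0:a}
drop 2:a onto {1:a}
drop 3:d onto floor
drop 4:f onto floor
ground layer = {0:a, 3:d, 4:f}
drop-orders for the pieces not yet dropped (sum over which currently-grounded one goes next):
  1 to go: {2} 1  {3} 1  {4} 1
  2 to go: {1,2} 1  {2,3} 2  {2,4} 2  {3,4} 2
  3 to go: {0,1,2} 1  {1,2,3} 3  {1,2,4} 3  {2,3,4} 6
  if 0:a drops first: 12 orders
  if 3:d drops first: 4 orders
  if 4:f drops first: 4 orders
heap linearizations: 20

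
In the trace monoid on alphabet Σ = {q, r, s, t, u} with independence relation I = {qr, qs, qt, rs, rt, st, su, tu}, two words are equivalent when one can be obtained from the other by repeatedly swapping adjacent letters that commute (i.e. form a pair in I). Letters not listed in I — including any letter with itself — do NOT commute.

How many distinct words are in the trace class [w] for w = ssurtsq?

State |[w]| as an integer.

piece 0:s — minimal
piece 1:s rests on {0:s}
piece 2:u — minimal
piece 3:r rests on {2:u}
piece 4:t — minimal
piece 5:s rests on {1:s}
piece 6:q rests on {2:u}
minimal pieces: {0:s, 2:u, 4:t}
ways to finish when only these pieces remain (= sum over removing one remaining piece with nothing left below it):
  1 left: {3}→1  {4}→1  {5}→1  {6}→1
  2 left: {1,5}→1  {3,4}→2  {3,5}→2  {3,6}→2  {4,5}→2  {4,6}→2  {5,6}→2
  3 left: {0,1,5}→1  {1,3,5}→3  {1,4,5}→3  {1,5,6}→3  {2,3,6}→2  {3,4,5}→6  {3,4,6}→6  {3,5,6}→6  {4,5,6}→6
  4 left: {0,1,3,5}→4  {0,1,4,5}→4  {0,1,5,6}→4  {1,3,4,5}→12  {1,3,5,6}→12  {1,4,5,6}→12  {2,3,4,6}→8  {2,3,5,6}→8  {3,4,5,6}→24
  5 left: {0,1,3,4,5}→20  {0,1,3,5,6}→20  {0,1,4,5,6}→20  {1,2,3,5,6}→20  {1,3,4,5,6}→60  {2,3,4,5,6}→40
  placing 0:s first → 120 extensions
  placing 2:u first → 120 extensions
  placing 4:t first → 40 extensions
total linear extensions = 280

280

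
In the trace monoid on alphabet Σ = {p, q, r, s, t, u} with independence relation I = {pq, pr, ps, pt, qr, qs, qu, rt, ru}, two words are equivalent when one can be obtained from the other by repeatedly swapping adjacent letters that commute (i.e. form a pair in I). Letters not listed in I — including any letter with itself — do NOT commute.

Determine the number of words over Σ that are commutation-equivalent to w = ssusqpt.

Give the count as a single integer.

drop 0:s onto floor
drop 1:s onto {0:s}
drop 2:u onto {1:s}
drop 3:s onto {2:u}
drop 4:q onto floor
drop 5:p onto {2:u}
drop 6:t onto {3:s, 4:q}
ground layer = {0:s, 4:q}
drop-orders for the pieces not yet dropped (sum over which currently-grounded one goes next):
  1 to go: {5} 1  {6} 1
  2 to go: {3,6} 1  {4,6} 1  {5,6} 2
  3 to go: {3,4,6} 2  {3,5,6} 3  {4,5,6} 3
  4 to go: {2,3,5,6} 3  {3,4,5,6} 8
  5 to go: {1,2,3,5,6} 3  {2,3,4,5,6} 11
  if 0:s drops first: 14 orders
  if 4:q drops first: 3 orders
heap linearizations: 17

17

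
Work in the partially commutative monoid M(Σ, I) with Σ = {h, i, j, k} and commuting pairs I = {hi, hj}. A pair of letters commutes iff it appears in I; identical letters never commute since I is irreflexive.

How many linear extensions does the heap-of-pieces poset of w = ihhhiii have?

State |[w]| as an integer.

35

drop 0:i onto floor
drop 1:h onto floor
drop 2:h onto {1:h}
drop 3:h onto {2:h}
drop 4:i onto {0:i}
drop 5:i onto {4:i}
drop 6:i onto {5:i}
ground layer = {0:i, 1:h}
drop-orders for the pieces not yet dropped (sum over which currently-grounded one goes next):
  1 to go: {3} 1  {6} 1
  2 to go: {2,3} 1  {3,6} 2  {5,6} 1
  3 to go: {1,2,3} 1  {2,3,6} 3  {3,5,6} 3  {4,5,6} 1
  4 to go: {0,4,5,6} 1  {1,2,3,6} 4  {2,3,5,6} 6  {3,4,5,6} 4
  5 to go: {0,3,4,5,6} 5  {1,2,3,5,6} 10  {2,3,4,5,6} 10
  if 0:i drops first: 20 orders
  if 1:h drops first: 15 orders
heap linearizations: 35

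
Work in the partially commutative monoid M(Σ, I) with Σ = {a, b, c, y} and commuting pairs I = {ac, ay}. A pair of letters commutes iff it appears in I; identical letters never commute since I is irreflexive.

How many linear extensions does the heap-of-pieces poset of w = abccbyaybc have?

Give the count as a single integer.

0(a) covers ∅
1(b) covers 0:a
2(c) covers 1:b
3(c) covers 2:c
4(b) covers 3:c
5(y) covers 4:b
6(a) covers 4:b
7(y) covers 5:y
8(b) covers 6:a, 7:y
9(c) covers 8:b
floor of heap: 0:a
completions by unplaced set U, small U first (add the entries for U minus each lowest piece of U):
  |U|=1: {9}:1
  |U|=2: {8,9}:1
  |U|=3: {6,8,9}:1  {7,8,9}:1
  |U|=4: {5,7,8,9}:1  {6,7,8,9}:2
  |U|=5: {5,6,7,8,9}:3
  |U|=6: {4,5,6,7,8,9}:3
  |U|=7: {3,4,5,6,7,8,9}:3
  |U|=8: {2,3,4,5,6,7,8,9}:3
  start at 0(a): 3

3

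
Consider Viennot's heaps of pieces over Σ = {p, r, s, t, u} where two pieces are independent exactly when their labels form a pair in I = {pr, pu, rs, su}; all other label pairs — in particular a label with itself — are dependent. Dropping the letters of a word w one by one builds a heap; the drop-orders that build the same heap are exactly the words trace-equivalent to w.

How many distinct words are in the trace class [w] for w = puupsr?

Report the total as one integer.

#0=p has no predecessor
#1=u has no predecessor
#2=u depends on [1:u]
#3=p depends on [0:p]
#4=s depends on [3:p]
#5=r depends on [2:u]
sources: [0:p, 1:u]
N(rest) = Σ N(rest − s) over sources s of rest; N(one piece) = 1:
  size 1 → [4]=1  [5]=1
  size 2 → [2,5]=1  [3,4]=1  [4,5]=2
  size 3 → [0,3,4]=1  [1,2,5]=1  [2,4,5]=3  [3,4,5]=3
  size 4 → [0,3,4,5]=4  [1,2,4,5]=4  [2,3,4,5]=6
  first=0(p) contributes 10
  first=1(u) contributes 10
|[w]| = 20

20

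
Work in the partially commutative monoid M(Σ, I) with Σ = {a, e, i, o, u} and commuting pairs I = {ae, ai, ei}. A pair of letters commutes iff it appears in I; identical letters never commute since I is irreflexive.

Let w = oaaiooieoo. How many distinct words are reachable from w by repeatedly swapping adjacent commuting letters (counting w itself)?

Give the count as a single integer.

drop 0:o onto floor
drop 1:a onto {0:o}
drop 2:a onto {1:a}
drop 3:i onto {0:o}
drop 4:o onto {2:a, 3:i}
drop 5:o onto {4:o}
drop 6:i onto {5:o}
drop 7:e onto {5:o}
drop 8:o onto {6:i, 7:e}
drop 9:o onto {8:o}
ground layer = {0:o}
drop-orders for the pieces not yet dropped (sum over which currently-grounded one goes next):
  1 to go: {9} 1
  2 to go: {8,9} 1
  3 to go: {6,8,9} 1  {7,8,9} 1
  4 to go: {6,7,8,9} 2
  5 to go: {5,6,7,8,9} 2
  6 to go: {4,5,6,7,8,9} 2
  7 to go: {2,4,5,6,7,8,9} 2  {3,4,5,6,7,8,9} 2
  8 to go: {1,2,4,5,6,7,8,9} 2  {2,3,4,5,6,7,8,9} 4
  if 0:o drops first: 6 orders

6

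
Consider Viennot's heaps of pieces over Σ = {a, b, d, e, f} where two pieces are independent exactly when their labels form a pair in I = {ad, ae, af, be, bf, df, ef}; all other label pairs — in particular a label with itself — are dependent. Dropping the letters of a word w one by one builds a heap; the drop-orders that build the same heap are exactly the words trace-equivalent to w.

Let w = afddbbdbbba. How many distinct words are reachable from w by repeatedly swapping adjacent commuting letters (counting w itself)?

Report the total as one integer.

33

drop 0:a onto floor
drop 1:f onto floor
drop 2:d onto floor
drop 3:d onto {2:d}
drop 4:b onto {0:a, 3:d}
drop 5:b onto {4:b}
drop 6:d onto {5:b}
drop 7:b onto {6:d}
drop 8:b onto {7:b}
drop 9:b onto {8:b}
drop 10:a onto {9:b}
ground layer = {0:a, 1:f, 2:d}
drop-orders for the pieces not yet dropped (sum over which currently-grounded one goes next):
  1 to go: {1} 1  {10} 1
  2 to go: {1,10} 2  {9,10} 1
  3 to go: {1,9,10} 3  {8,9,10} 1
  4 to go: {1,8,9,10} 4  {7,8,9,10} 1
  5 to go: {1,7,8,9,10} 5  {6,7,8,9,10} 1
  6 to go: {1,6,7,8,9,10} 6  {5,6,7,8,9,10} 1
  7 to go: {1,5,6,7,8,9,10} 7  {4,5,6,7,8,9,10} 1
  8 to go: {0,4,5,6,7,8,9,10} 1  {1,4,5,6,7,8,9,10} 8  {3,4,5,6,7,8,9,10} 1
  9 to go: {0,1,4,5,6,7,8,9,10} 9  {0,3,4,5,6,7,8,9,10} 2  {1,3,4,5,6,7,8,9,10} 9  {2,3,4,5,6,7,8,9,10} 1
  if 0:a drops first: 10 orders
  if 1:f drops first: 3 orders
  if 2:d drops first: 20 orders
heap linearizations: 33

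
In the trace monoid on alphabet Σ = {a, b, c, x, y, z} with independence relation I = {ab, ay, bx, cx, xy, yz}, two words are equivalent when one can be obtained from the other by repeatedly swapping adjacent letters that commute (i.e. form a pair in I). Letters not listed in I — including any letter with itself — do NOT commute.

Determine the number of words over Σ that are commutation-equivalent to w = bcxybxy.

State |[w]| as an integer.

#0=b has no predecessor
#1=c depends on [0:b]
#2=x has no predecessor
#3=y depends on [1:c]
#4=b depends on [3:y]
#5=x depends on [2:x]
#6=y depends on [4:b]
sources: [0:b, 2:x]
N(rest) = Σ N(rest − s) over sources s of rest; N(one piece) = 1:
  size 1 → [5]=1  [6]=1
  size 2 → [2,5]=1  [4,6]=1  [5,6]=2
  size 3 → [2,5,6]=3  [3,4,6]=1  [4,5,6]=3
  size 4 → [1,3,4,6]=1  [2,4,5,6]=6  [3,4,5,6]=4
  size 5 → [0,1,3,4,6]=1  [1,3,4,5,6]=5  [2,3,4,5,6]=10
  first=0(b) contributes 15
  first=2(x) contributes 6
|[w]| = 21

21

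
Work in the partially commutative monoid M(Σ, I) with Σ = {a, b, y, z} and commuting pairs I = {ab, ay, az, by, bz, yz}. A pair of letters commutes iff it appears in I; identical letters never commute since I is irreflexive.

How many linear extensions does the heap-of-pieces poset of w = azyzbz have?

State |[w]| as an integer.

120

drop 0:a onto floor
drop 1:z onto floor
drop 2:y onto floor
drop 3:z onto {1:z}
drop 4:b onto floor
drop 5:z onto {3:z}
ground layer = {0:a, 1:z, 2:y, 4:b}
drop-orders for the pieces not yet dropped (sum over which currently-grounded one goes next):
  1 to go: {0} 1  {2} 1  {4} 1  {5} 1
  2 to go: {0,2} 2  {0,4} 2  {0,5} 2  {2,4} 2  {2,5} 2  {3,5} 1  {4,5} 2
  3 to go: {0,2,4} 6  {0,2,5} 6  {0,3,5} 3  {0,4,5} 6  {1,3,5} 1  {2,3,5} 3  {2,4,5} 6  {3,4,5} 3
  4 to go: {0,1,3,5} 4  {0,2,3,5} 12  {0,2,4,5} 24  {0,3,4,5} 12  {1,2,3,5} 4  {1,3,4,5} 4  {2,3,4,5} 12
  if 0:a drops first: 20 orders
  if 1:z drops first: 60 orders
  if 2:y drops first: 20 orders
  if 4:b drops first: 20 orders
heap linearizations: 120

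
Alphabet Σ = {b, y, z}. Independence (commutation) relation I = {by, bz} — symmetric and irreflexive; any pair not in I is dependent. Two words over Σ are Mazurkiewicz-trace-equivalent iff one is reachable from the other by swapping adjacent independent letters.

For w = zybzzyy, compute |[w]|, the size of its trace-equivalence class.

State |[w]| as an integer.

7

0(z) covers ∅
1(y) covers 0:z
2(b) covers ∅
3(z) covers 1:y
4(z) covers 3:z
5(y) covers 4:z
6(y) covers 5:y
floor of heap: 0:z, 2:b
completions by unplaced set U, small U first (add the entries for U minus each lowest piece of U):
  |U|=1: {2}:1  {6}:1
  |U|=2: {2,6}:2  {5,6}:1
  |U|=3: {2,5,6}:3  {4,5,6}:1
  |U|=4: {2,4,5,6}:4  {3,4,5,6}:1
  |U|=5: {1,3,4,5,6}:1  {2,3,4,5,6}:5
  start at 0(z): 6
  start at 2(b): 1
sum over floor = 7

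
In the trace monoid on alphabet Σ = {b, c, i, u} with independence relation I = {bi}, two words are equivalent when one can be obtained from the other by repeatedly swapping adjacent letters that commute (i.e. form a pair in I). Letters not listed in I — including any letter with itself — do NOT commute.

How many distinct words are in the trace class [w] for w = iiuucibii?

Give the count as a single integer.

4

piece 0:i — minimal
piece 1:i rests on {0:i}
piece 2:u rests on {1:i}
piece 3:u rests on {2:u}
piece 4:c rests on {3:u}
piece 5:i rests on {4:c}
piece 6:b rests on {4:c}
piece 7:i rests on {5:i}
piece 8:i rests on {7:i}
minimal pieces: {0:i}
ways to finish when only these pieces remain (= sum over removing one remaining piece with nothing left below it):
  1 left: {6}→1  {8}→1
  2 left: {6,8}→2  {7,8}→1
  3 left: {5,7,8}→1  {6,7,8}→3
  4 left: {5,6,7,8}→4
  5 left: {4,5,6,7,8}→4
  6 left: {3,4,5,6,7,8}→4
  7 left: {2,3,4,5,6,7,8}→4
  placing 0:i first → 4 extensions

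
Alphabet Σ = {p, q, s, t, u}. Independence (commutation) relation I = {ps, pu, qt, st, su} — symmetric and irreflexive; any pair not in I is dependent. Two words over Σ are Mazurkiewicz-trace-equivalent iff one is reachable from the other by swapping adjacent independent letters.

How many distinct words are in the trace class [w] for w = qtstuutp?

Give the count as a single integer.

0(q) covers ∅
1(t) covers ∅
2(s) covers 0:q
3(t) covers 1:t
4(u) covers 0:q, 3:t
5(u) covers 4:u
6(t) covers 5:u
7(p) covers 6:t
floor of heap: 0:q, 1:t
completions by unplaced set U, small U first (add the entries for U minus each lowest piece of U):
  |U|=1: {2}:1  {7}:1
  |U|=2: {2,7}:2  {6,7}:1
  |U|=3: {2,6,7}:3  {5,6,7}:1
  |U|=4: {2,5,6,7}:4  {4,5,6,7}:1
  |U|=5: {2,4,5,6,7}:5  {3,4,5,6,7}:1
  |U|=6: {0,2,4,5,6,7}:5  {1,3,4,5,6,7}:1  {2,3,4,5,6,7}:6
  start at 0(q): 7
  start at 1(t): 11
sum over floor = 18

18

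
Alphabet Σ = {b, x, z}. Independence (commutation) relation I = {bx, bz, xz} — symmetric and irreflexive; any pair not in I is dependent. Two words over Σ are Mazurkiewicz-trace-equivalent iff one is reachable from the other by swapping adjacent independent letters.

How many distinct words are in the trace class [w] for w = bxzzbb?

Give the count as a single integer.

drop 0:b onto floor
drop 1:x onto floor
drop 2:z onto floor
drop 3:z onto {2:z}
drop 4:b onto {0:b}
drop 5:b onto {4:b}
ground layer = {0:b, 1:x, 2:z}
drop-orders for the pieces not yet dropped (sum over which currently-grounded one goes next):
  1 to go: {1} 1  {3} 1  {5} 1
  2 to go: {1,3} 2  {1,5} 2  {2,3} 1  {3,5} 2  {4,5} 1
  3 to go: {0,4,5} 1  {1,2,3} 3  {1,3,5} 6  {1,4,5} 3  {2,3,5} 3  {3,4,5} 3
  4 to go: {0,1,4,5} 4  {0,3,4,5} 4  {1,2,3,5} 12  {1,3,4,5} 12  {2,3,4,5} 6
  if 0:b drops first: 30 orders
  if 1:x drops first: 10 orders
  if 2:z drops first: 20 orders
heap linearizations: 60

60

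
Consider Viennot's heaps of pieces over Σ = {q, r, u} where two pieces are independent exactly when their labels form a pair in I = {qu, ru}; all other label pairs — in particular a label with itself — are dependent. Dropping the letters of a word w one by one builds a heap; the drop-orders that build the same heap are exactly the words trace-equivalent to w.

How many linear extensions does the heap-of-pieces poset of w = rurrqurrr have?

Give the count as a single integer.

36

drop 0:r onto floor
drop 1:u onto floor
drop 2:r onto {0:r}
drop 3:r onto {2:r}
drop 4:q onto {3:r}
drop 5:u onto {1:u}
drop 6:r onto {4:q}
drop 7:r onto {6:r}
drop 8:r onto {7:r}
ground layer = {0:r, 1:u}
drop-orders for the pieces not yet dropped (sum over which currently-grounded one goes next):
  1 to go: {5} 1  {8} 1
  2 to go: {1,5} 1  {5,8} 2  {7,8} 1
  3 to go: {1,5,8} 3  {5,7,8} 3  {6,7,8} 1
  4 to go: {1,5,7,8} 6  {4,6,7,8} 1  {5,6,7,8} 4
  5 to go: {1,5,6,7,8} 10  {3,4,6,7,8} 1  {4,5,6,7,8} 5
  6 to go: {1,4,5,6,7,8} 15  {2,3,4,6,7,8} 1  {3,4,5,6,7,8} 6
  7 to go: {0,2,3,4,6,7,8} 1  {1,3,4,5,6,7,8} 21  {2,3,4,5,6,7,8} 7
  if 0:r drops first: 28 orders
  if 1:u drops first: 8 orders
heap linearizations: 36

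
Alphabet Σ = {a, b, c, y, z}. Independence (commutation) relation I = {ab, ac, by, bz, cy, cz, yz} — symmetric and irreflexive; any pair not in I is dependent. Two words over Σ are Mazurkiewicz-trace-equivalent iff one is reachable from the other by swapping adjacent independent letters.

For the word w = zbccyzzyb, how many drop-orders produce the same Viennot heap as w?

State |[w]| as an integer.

1260

drop 0:z onto floor
drop 1:b onto floor
drop 2:c onto {1:b}
drop 3:c onto {2:c}
drop 4:y onto floor
drop 5:z onto {0:z}
drop 6:z onto {5:z}
drop 7:y onto {4:y}
drop 8:b onto {3:c}
ground layer = {0:z, 1:b, 4:y}
drop-orders for the pieces not yet dropped (sum over which currently-grounded one goes next):
  1 to go: {6} 1  {7} 1  {8} 1
  2 to go: {3,8} 1  {4,7} 1  {5,6} 1  {6,7} 2  {6,8} 2  {7,8} 2
  3 to go: {0,5,6} 1  {2,3,8} 1  {3,6,8} 3  {3,7,8} 3  {4,6,7} 3  {4,7,8} 3  {5,6,7} 3  {5,6,8} 3  {6,7,8} 6
  4 to go: {0,5,6,7} 4  {0,5,6,8} 4  {1,2,3,8} 1  {2,3,6,8} 4  {2,3,7,8} 4  {3,4,7,8} 6  {3,5,6,8} 6  {3,6,7,8} 12  {4,5,6,7} 6  {4,6,7,8} 12  {5,6,7,8} 12
  5 to go: {0,3,5,6,8} 10  {0,4,5,6,7} 10  {0,5,6,7,8} 20  {1,2,3,6,8} 5  {1,2,3,7,8} 5  {2,3,4,7,8} 10  {2,3,5,6,8} 10  {2,3,6,7,8} 20  {3,4,6,7,8} 30  {3,5,6,7,8} 30  {4,5,6,7,8} 30
  6 to go: {0,2,3,5,6,8} 20  {0,3,5,6,7,8} 60  {0,4,5,6,7,8} 60  {1,2,3,4,7,8} 15  {1,2,3,5,6,8} 15  {1,2,3,6,7,8} 30  {2,3,4,6,7,8} 60  {2,3,5,6,7,8} 60  {3,4,5,6,7,8} 90
  7 to go: {0,1,2,3,5,6,8} 35  {0,2,3,5,6,7,8} 140  {0,3,4,5,6,7,8} 210  {1,2,3,4,6,7,8} 105  {1,2,3,5,6,7,8} 105  {2,3,4,5,6,7,8} 210
  if 0:z drops first: 420 orders
  if 1:b drops first: 560 orders
  if 4:y drops first: 280 orders
heap linearizations: 1260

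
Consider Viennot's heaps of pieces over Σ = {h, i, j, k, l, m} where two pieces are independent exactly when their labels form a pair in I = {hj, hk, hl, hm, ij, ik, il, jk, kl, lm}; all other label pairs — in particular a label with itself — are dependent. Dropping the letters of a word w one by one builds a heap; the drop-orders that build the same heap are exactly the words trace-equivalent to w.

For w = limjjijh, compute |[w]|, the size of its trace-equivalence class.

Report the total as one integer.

35

drop 0:l onto floor
drop 1:i onto floor
drop 2:m onto {1:i}
drop 3:j onto {0:l, 2:m}
drop 4:j onto {3:j}
drop 5:i onto {2:m}
drop 6:j onto {4:j}
drop 7:h onto {5:i}
ground layer = {0:l, 1:i}
drop-orders for the pieces not yet dropped (sum over which currently-grounded one goes next):
  1 to go: {6} 1  {7} 1
  2 to go: {4,6} 1  {5,7} 1  {6,7} 2
  3 to go: {3,4,6} 1  {4,6,7} 3  {5,6,7} 3
  4 to go: {0,3,4,6} 1  {3,4,6,7} 4  {4,5,6,7} 6
  5 to go: {0,3,4,6,7} 5  {3,4,5,6,7} 10
  6 to go: {0,3,4,5,6,7} 15  {2,3,4,5,6,7} 10
  if 0:l drops first: 10 orders
  if 1:i drops first: 25 orders
heap linearizations: 35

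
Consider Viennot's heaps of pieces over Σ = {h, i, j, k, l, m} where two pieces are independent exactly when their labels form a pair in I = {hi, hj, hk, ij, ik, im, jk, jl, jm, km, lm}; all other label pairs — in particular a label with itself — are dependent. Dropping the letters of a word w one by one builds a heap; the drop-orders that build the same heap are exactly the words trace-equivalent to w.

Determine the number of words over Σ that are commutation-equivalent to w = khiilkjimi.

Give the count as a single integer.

2340

#0=k has no predecessor
#1=h has no predecessor
#2=i has no predecessor
#3=i depends on [2:i]
#4=l depends on [0:k, 1:h, 3:i]
#5=k depends on [4:l]
#6=j has no predecessor
#7=i depends on [4:l]
#8=m depends on [1:h]
#9=i depends on [7:i]
sources: [0:k, 1:h, 2:i, 6:j]
N(rest) = Σ N(rest − s) over sources s of rest; N(one piece) = 1:
  size 1 → [5]=1  [6]=1  [8]=1  [9]=1
  size 2 → [5,6]=2  [5,8]=2  [5,9]=2  [6,8]=2  [6,9]=2  [7,9]=1  [8,9]=2
  size 3 → [5,6,8]=6  [5,6,9]=6  [5,7,9]=3  [5,8,9]=6  [6,7,9]=3  [6,8,9]=6  [7,8,9]=3
  size 4 → [4,5,7,9]=3  [5,6,7,9]=12  [5,6,8,9]=24  [5,7,8,9]=12  [6,7,8,9]=12
  size 5 → [0,4,5,7,9]=3  [3,4,5,7,9]=3  [4,5,6,7,9]=15  [4,5,7,8,9]=15  [5,6,7,8,9]=60
  size 6 → [0,3,4,5,7,9]=6  [0,4,5,6,7,9]=18  [0,4,5,7,8,9]=18  [1,4,5,7,8,9]=15  [2,3,4,5,7,9]=3  [3,4,5,6,7,9]=18  [3,4,5,7,8,9]=18  [4,5,6,7,8,9]=90
  size 7 → [0,1,4,5,7,8,9]=33  [0,2,3,4,5,7,9]=9  [0,3,4,5,6,7,9]=42  [0,3,4,5,7,8,9]=42  [0,4,5,6,7,8,9]=126  [1,3,4,5,7,8,9]=33  [1,4,5,6,7,8,9]=105  [2,3,4,5,6,7,9]=21  [2,3,4,5,7,8,9]=21  [3,4,5,6,7,8,9]=126
  size 8 → [0,1,3,4,5,7,8,9]=108  [0,1,4,5,6,7,8,9]=264  [0,2,3,4,5,6,7,9]=72  [0,2,3,4,5,7,8,9]=72  [0,3,4,5,6,7,8,9]=336  [1,2,3,4,5,7,8,9]=54  [1,3,4,5,6,7,8,9]=264  [2,3,4,5,6,7,8,9]=168
  first=0(k) contributes 486
  first=1(h) contributes 648
  first=2(i) contributes 972
  first=6(j) contributes 234
|[w]| = 2340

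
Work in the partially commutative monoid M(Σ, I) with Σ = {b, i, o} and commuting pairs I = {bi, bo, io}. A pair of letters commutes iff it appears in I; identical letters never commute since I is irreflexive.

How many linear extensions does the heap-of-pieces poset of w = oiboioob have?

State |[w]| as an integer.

420

drop 0:o onto floor
drop 1:i onto floor
drop 2:b onto floor
drop 3:o onto {0:o}
drop 4:i onto {1:i}
drop 5:o onto {3:o}
drop 6:o onto {5:o}
drop 7:b onto {2:b}
ground layer = {0:o, 1:i, 2:b}
drop-orders for the pieces not yet dropped (sum over which currently-grounded one goes next):
  1 to go: {4} 1  {6} 1  {7} 1
  2 to go: {1,4} 1  {2,7} 1  {4,6} 2  {4,7} 2  {5,6} 1  {6,7} 2
  3 to go: {1,4,6} 3  {1,4,7} 3  {2,4,7} 3  {2,6,7} 3  {3,5,6} 1  {4,5,6} 3  {4,6,7} 6  {5,6,7} 3
  4 to go: {0,3,5,6} 1  {1,2,4,7} 6  {1,4,5,6} 6  {1,4,6,7} 12  {2,4,6,7} 12  {2,5,6,7} 6  {3,4,5,6} 4  {3,5,6,7} 4  {4,5,6,7} 12
  5 to go: {0,3,4,5,6} 5  {0,3,5,6,7} 5  {1,2,4,6,7} 30  {1,3,4,5,6} 10  {1,4,5,6,7} 30  {2,3,5,6,7} 10  {2,4,5,6,7} 30  {3,4,5,6,7} 20
  6 to go: {0,1,3,4,5,6} 15  {0,2,3,5,6,7} 15  {0,3,4,5,6,7} 30  {1,2,4,5,6,7} 90  {1,3,4,5,6,7} 60  {2,3,4,5,6,7} 60
  if 0:o drops first: 210 orders
  if 1:i drops first: 105 orders
  if 2:b drops first: 105 orders
heap linearizations: 420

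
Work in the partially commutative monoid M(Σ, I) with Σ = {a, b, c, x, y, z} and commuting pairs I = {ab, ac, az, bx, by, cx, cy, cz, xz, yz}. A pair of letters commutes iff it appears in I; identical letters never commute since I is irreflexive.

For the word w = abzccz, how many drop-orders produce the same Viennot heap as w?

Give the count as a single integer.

#0=a has no predecessor
#1=b has no predecessor
#2=z depends on [1:b]
#3=c depends on [1:b]
#4=c depends on [3:c]
#5=z depends on [2:z]
sources: [0:a, 1:b]
N(rest) = Σ N(rest − s) over sources s of rest; N(one piece) = 1:
  size 1 → [0]=1  [4]=1  [5]=1
  size 2 → [0,4]=2  [0,5]=2  [2,5]=1  [3,4]=1  [4,5]=2
  size 3 → [0,2,5]=3  [0,3,4]=3  [0,4,5]=6  [2,4,5]=3  [3,4,5]=3
  size 4 → [0,2,4,5]=12  [0,3,4,5]=12  [2,3,4,5]=6
  first=0(a) contributes 6
  first=1(b) contributes 30
|[w]| = 36

36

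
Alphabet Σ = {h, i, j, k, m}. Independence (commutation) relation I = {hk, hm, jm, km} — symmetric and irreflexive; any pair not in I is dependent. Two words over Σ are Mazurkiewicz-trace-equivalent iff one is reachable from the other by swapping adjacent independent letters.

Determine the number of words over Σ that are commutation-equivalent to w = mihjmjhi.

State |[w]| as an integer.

5

0(m) covers ∅
1(i) covers 0:m
2(h) covers 1:i
3(j) covers 2:h
4(m) covers 1:i
5(j) covers 3:j
6(h) covers 5:j
7(i) covers 4:m, 6:h
floor of heap: 0:m
completions by unplaced set U, small U first (add the entries for U minus each lowest piece of U):
  |U|=1: {7}:1
  |U|=2: {4,7}:1  {6,7}:1
  |U|=3: {4,6,7}:2  {5,6,7}:1
  |U|=4: {3,5,6,7}:1  {4,5,6,7}:3
  |U|=5: {2,3,5,6,7}:1  {3,4,5,6,7}:4
  |U|=6: {2,3,4,5,6,7}:5
  start at 0(m): 5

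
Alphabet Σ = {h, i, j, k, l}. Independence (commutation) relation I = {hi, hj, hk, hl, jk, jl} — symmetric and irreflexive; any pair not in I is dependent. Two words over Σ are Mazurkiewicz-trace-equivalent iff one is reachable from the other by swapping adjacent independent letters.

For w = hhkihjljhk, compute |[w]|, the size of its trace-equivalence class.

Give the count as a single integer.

0(h) covers ∅
1(h) covers 0:h
2(k) covers ∅
3(i) covers 2:k
4(h) covers 1:h
5(j) covers 3:i
6(l) covers 3:i
7(j) covers 5:j
8(h) covers 4:h
9(k) covers 6:l
floor of heap: 0:h, 2:k
completions by unplaced set U, small U first (add the entries for U minus each lowest piece of U):
  |U|=1: {7}:1  {8}:1  {9}:1
  |U|=2: {4,8}:1  {5,7}:1  {6,9}:1  {7,8}:2  {7,9}:2  {8,9}:2
  |U|=3: {1,4,8}:1  {4,7,8}:3  {4,8,9}:3  {5,7,8}:3  {5,7,9}:3  {6,7,9}:3  {6,8,9}:3  {7,8,9}:6
  |U|=4: {0,1,4,8}:1  {1,4,7,8}:4  {1,4,8,9}:4  {4,5,7,8}:6  {4,6,8,9}:6  {4,7,8,9}:12  {5,6,7,9}:6  {5,7,8,9}:12  {6,7,8,9}:12
  |U|=5: {0,1,4,7,8}:5  {0,1,4,8,9}:5  {1,4,5,7,8}:10  {1,4,6,8,9}:10  {1,4,7,8,9}:20  {3,5,6,7,9}:6  {4,5,7,8,9}:30  {4,6,7,8,9}:30  {5,6,7,8,9}:30
  |U|=6: {0,1,4,5,7,8}:15  {0,1,4,6,8,9}:15  {0,1,4,7,8,9}:30  {1,4,5,7,8,9}:60  {1,4,6,7,8,9}:60  {2,3,5,6,7,9}:6  {3,5,6,7,8,9}:36  {4,5,6,7,8,9}:90
  |U|=7: {0,1,4,5,7,8,9}:105  {0,1,4,6,7,8,9}:105  {1,4,5,6,7,8,9}:210  {2,3,5,6,7,8,9}:42  {3,4,5,6,7,8,9}:126
  |U|=8: {0,1,4,5,6,7,8,9}:420  {1,3,4,5,6,7,8,9}:336  {2,3,4,5,6,7,8,9}:168
  start at 0(h): 504
  start at 2(k): 756
sum over floor = 1260

1260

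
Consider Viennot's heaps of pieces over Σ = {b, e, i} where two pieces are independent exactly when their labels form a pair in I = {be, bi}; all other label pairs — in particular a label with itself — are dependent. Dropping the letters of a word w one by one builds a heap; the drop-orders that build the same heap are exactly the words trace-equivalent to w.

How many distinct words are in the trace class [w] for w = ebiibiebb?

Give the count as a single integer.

drop 0:e onto floor
drop 1:b onto floor
drop 2:i onto {0:e}
drop 3:i onto {2:i}
drop 4:b onto {1:b}
drop 5:i onto {3:i}
drop 6:e onto {5:i}
drop 7:b onto {4:b}
drop 8:b onto {7:b}
ground layer = {0:e, 1:b}
drop-orders for the pieces not yet dropped (sum over which currently-grounded one goes next):
  1 to go: {6} 1  {8} 1
  2 to go: {5,6} 1  {6,8} 2  {7,8} 1
  3 to go: {3,5,6} 1  {4,7,8} 1  {5,6,8} 3  {6,7,8} 3
  4 to go: {1,4,7,8} 1  {2,3,5,6} 1  {3,5,6,8} 4  {4,6,7,8} 4  {5,6,7,8} 6
  5 to go: {0,2,3,5,6} 1  {1,4,6,7,8} 5  {2,3,5,6,8} 5  {3,5,6,7,8} 10  {4,5,6,7,8} 10
  6 to go: {0,2,3,5,6,8} 6  {1,4,5,6,7,8} 15  {2,3,5,6,7,8} 15  {3,4,5,6,7,8} 20
  7 to go: {0,2,3,5,6,7,8} 21  {1,3,4,5,6,7,8} 35  {2,3,4,5,6,7,8} 35
  if 0:e drops first: 70 orders
  if 1:b drops first: 56 orders
heap linearizations: 126

126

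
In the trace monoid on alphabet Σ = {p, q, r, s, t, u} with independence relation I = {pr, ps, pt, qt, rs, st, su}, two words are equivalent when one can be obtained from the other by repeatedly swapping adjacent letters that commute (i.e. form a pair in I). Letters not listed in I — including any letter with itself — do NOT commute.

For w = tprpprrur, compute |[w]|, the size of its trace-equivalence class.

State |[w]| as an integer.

35

drop 0:t onto floor
drop 1:p onto floor
drop 2:r onto {0:t}
drop 3:p onto {1:p}
drop 4:p onto {3:p}
drop 5:r onto {2:r}
drop 6:r onto {5:r}
drop 7:u onto {4:p, 6:r}
drop 8:r onto {7:u}
ground layer = {0:t, 1:p}
drop-orders for the pieces not yet dropped (sum over which currently-grounded one goes next):
  1 to go: {8} 1
  2 to go: {7,8} 1
  3 to go: {4,7,8} 1  {6,7,8} 1
  4 to go: {3,4,7,8} 1  {4,6,7,8} 2  {5,6,7,8} 1
  5 to go: {1,3,4,7,8} 1  {2,5,6,7,8} 1  {3,4,6,7,8} 3  {4,5,6,7,8} 3
  6 to go: {0,2,5,6,7,8} 1  {1,3,4,6,7,8} 4  {2,4,5,6,7,8} 4  {3,4,5,6,7,8} 6
  7 to go: {0,2,4,5,6,7,8} 5  {1,3,4,5,6,7,8} 10  {2,3,4,5,6,7,8} 10
  if 0:t drops first: 20 orders
  if 1:p drops first: 15 orders
heap linearizations: 35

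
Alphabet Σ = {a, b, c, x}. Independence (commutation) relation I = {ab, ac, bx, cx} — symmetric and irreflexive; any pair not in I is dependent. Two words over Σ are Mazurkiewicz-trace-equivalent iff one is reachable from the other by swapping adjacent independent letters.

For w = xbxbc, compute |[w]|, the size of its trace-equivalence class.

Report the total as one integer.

#0=x has no predecessor
#1=b has no predecessor
#2=x depends on [0:x]
#3=b depends on [1:b]
#4=c depends on [3:b]
sources: [0:x, 1:b]
N(rest) = Σ N(rest − s) over sources s of rest; N(one piece) = 1:
  size 1 → [2]=1  [4]=1
  size 2 → [0,2]=1  [2,4]=2  [3,4]=1
  size 3 → [0,2,4]=3  [1,3,4]=1  [2,3,4]=3
  first=0(x) contributes 4
  first=1(b) contributes 6
|[w]| = 10

10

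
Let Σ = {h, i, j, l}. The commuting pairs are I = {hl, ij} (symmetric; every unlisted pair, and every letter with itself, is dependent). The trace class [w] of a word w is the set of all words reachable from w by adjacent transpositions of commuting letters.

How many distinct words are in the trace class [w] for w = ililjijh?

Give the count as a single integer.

3

piece 0:i — minimal
piece 1:l rests on {0:i}
piece 2:i rests on {1:l}
piece 3:l rests on {2:i}
piece 4:j rests on {3:l}
piece 5:i rests on {3:l}
piece 6:j rests on {4:j}
piece 7:h rests on {5:i, 6:j}
minimal pieces: {0:i}
ways to finish when only these pieces remain (= sum over removing one remaining piece with nothing left below it):
  1 left: {7}→1
  2 left: {5,7}→1  {6,7}→1
  3 left: {4,6,7}→1  {5,6,7}→2
  4 left: {4,5,6,7}→3
  5 left: {3,4,5,6,7}→3
  6 left: {2,3,4,5,6,7}→3
  placing 0:i first → 3 extensions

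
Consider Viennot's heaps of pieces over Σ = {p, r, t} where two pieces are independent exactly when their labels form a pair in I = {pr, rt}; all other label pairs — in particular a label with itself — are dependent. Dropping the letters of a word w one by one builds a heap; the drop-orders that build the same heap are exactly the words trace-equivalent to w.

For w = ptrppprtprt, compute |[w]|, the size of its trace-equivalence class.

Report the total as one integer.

0(p) covers ∅
1(t) covers 0:p
2(r) covers ∅
3(p) covers 1:t
4(p) covers 3:p
5(p) covers 4:p
6(r) covers 2:r
7(t) covers 5:p
8(p) covers 7:t
9(r) covers 6:r
10(t) covers 8:p
floor of heap: 0:p, 2:r
completions by unplaced set U, small U first (add the entries for U minus each lowest piece of U):
  |U|=1: {9}:1  {10}:1
  |U|=2: {6,9}:1  {8,10}:1  {9,10}:2
  |U|=3: {2,6,9}:1  {6,9,10}:3  {7,8,10}:1  {8,9,10}:3
  |U|=4: {2,6,9,10}:4  {5,7,8,10}:1  {6,8,9,10}:6  {7,8,9,10}:4
  |U|=5: {2,6,8,9,10}:10  {4,5,7,8,10}:1  {5,7,8,9,10}:5  {6,7,8,9,10}:10
  |U|=6: {2,6,7,8,9,10}:20  {3,4,5,7,8,10}:1  {4,5,7,8,9,10}:6  {5,6,7,8,9,10}:15
  |U|=7: {1,3,4,5,7,8,10}:1  {2,5,6,7,8,9,10}:35  {3,4,5,7,8,9,10}:7  {4,5,6,7,8,9,10}:21
  |U|=8: {0,1,3,4,5,7,8,10}:1  {1,3,4,5,7,8,9,10}:8  {2,4,5,6,7,8,9,10}:56  {3,4,5,6,7,8,9,10}:28
  |U|=9: {0,1,3,4,5,7,8,9,10}:9  {1,3,4,5,6,7,8,9,10}:36  {2,3,4,5,6,7,8,9,10}:84
  start at 0(p): 120
  start at 2(r): 45
sum over floor = 165

165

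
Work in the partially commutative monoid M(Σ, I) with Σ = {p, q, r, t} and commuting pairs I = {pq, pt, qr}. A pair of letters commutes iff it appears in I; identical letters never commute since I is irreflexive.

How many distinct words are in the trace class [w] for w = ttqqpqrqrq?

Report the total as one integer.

piece 0:t — minimal
piece 1:t rests on {0:t}
piece 2:q rests on {1:t}
piece 3:q rests on {2:q}
piece 4:p — minimal
piece 5:q rests on {3:q}
piece 6:r rests on {1:t, 4:p}
piece 7:q rests on {5:q}
piece 8:r rests on {6:r}
piece 9:q rests on {7:q}
minimal pieces: {0:t, 4:p}
ways to finish when only these pieces remain (= sum over removing one remaining piece with nothing left below it):
  1 left: {8}→1  {9}→1
  2 left: {6,8}→1  {7,9}→1  {8,9}→2
  3 left: {4,6,8}→1  {5,7,9}→1  {6,8,9}→3  {7,8,9}→3
  4 left: {3,5,7,9}→1  {4,6,8,9}→4  {5,7,8,9}→4  {6,7,8,9}→6
  5 left: {2,3,5,7,9}→1  {3,5,7,8,9}→5  {4,6,7,8,9}→10  {5,6,7,8,9}→10
  6 left: {2,3,5,7,8,9}→6  {3,5,6,7,8,9}→15  {4,5,6,7,8,9}→20
  7 left: {2,3,5,6,7,8,9}→21  {3,4,5,6,7,8,9}→35
  8 left: {1,2,3,5,6,7,8,9}→21  {2,3,4,5,6,7,8,9}→56
  placing 0:t first → 77 extensions
  placing 4:p first → 21 extensions
total linear extensions = 98

98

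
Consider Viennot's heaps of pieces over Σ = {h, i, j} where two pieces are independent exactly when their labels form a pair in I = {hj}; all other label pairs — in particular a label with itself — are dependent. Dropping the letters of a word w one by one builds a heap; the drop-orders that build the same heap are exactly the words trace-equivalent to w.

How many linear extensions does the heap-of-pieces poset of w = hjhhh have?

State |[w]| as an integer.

0(h) covers ∅
1(j) covers ∅
2(h) covers 0:h
3(h) covers 2:h
4(h) covers 3:h
floor of heap: 0:h, 1:j
completions by unplaced set U, small U first (add the entries for U minus each lowest piece of U):
  |U|=1: {1}:1  {4}:1
  |U|=2: {1,4}:2  {3,4}:1
  |U|=3: {1,3,4}:3  {2,3,4}:1
  start at 0(h): 4
  start at 1(j): 1
sum over floor = 5

5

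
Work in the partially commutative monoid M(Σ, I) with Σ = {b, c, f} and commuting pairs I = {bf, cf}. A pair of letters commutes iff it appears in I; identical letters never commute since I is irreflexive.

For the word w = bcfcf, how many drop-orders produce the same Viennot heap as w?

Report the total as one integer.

drop 0:b onto floor
drop 1:c onto {0:b}
drop 2:f onto floor
drop 3:c onto {1:c}
drop 4:f onto {2:f}
ground layer = {0:b, 2:f}
drop-orders for the pieces not yet dropped (sum over which currently-grounded one goes next):
  1 to go: {3} 1  {4} 1
  2 to go: {1,3} 1  {2,4} 1  {3,4} 2
  3 to go: {0,1,3} 1  {1,3,4} 3  {2,3,4} 3
  if 0:b drops first: 6 orders
  if 2:f drops first: 4 orders
heap linearizations: 10

10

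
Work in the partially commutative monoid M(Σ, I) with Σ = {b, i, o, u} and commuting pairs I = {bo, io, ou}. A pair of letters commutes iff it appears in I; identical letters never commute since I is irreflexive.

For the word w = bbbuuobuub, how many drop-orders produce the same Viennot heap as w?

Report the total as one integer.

10

0(b) covers ∅
1(b) covers 0:b
2(b) covers 1:b
3(u) covers 2:b
4(u) covers 3:u
5(o) covers ∅
6(b) covers 4:u
7(u) covers 6:b
8(u) covers 7:u
9(b) covers 8:u
floor of heap: 0:b, 5:o
completions by unplaced set U, small U first (add the entries for U minus each lowest piece of U):
  |U|=1: {5}:1  {9}:1
  |U|=2: {5,9}:2  {8,9}:1
  |U|=3: {5,8,9}:3  {7,8,9}:1
  |U|=4: {5,7,8,9}:4  {6,7,8,9}:1
  |U|=5: {4,6,7,8,9}:1  {5,6,7,8,9}:5
  |U|=6: {3,4,6,7,8,9}:1  {4,5,6,7,8,9}:6
  |U|=7: {2,3,4,6,7,8,9}:1  {3,4,5,6,7,8,9}:7
  |U|=8: {1,2,3,4,6,7,8,9}:1  {2,3,4,5,6,7,8,9}:8
  start at 0(b): 9
  start at 5(o): 1
sum over floor = 10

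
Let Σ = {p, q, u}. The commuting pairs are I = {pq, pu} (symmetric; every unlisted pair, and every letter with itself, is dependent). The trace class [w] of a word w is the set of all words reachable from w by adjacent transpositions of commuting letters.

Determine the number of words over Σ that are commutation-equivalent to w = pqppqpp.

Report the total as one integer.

0(p) covers ∅
1(q) covers ∅
2(p) covers 0:p
3(p) covers 2:p
4(q) covers 1:q
5(p) covers 3:p
6(p) covers 5:p
floor of heap: 0:p, 1:q
completions by unplaced set U, small U first (add the entries for U minus each lowest piece of U):
  |U|=1: {4}:1  {6}:1
  |U|=2: {1,4}:1  {4,6}:2  {5,6}:1
  |U|=3: {1,4,6}:3  {3,5,6}:1  {4,5,6}:3
  |U|=4: {1,4,5,6}:6  {2,3,5,6}:1  {3,4,5,6}:4
  |U|=5: {0,2,3,5,6}:1  {1,3,4,5,6}:10  {2,3,4,5,6}:5
  start at 0(p): 15
  start at 1(q): 6
sum over floor = 21

21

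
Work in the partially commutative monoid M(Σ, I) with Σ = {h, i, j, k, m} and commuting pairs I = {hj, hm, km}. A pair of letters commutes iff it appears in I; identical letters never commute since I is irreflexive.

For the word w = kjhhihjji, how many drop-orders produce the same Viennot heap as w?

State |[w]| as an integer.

drop 0:k onto floor
drop 1:j onto {0:k}
drop 2:h onto {0:k}
drop 3:h onto {2:h}
drop 4:i onto {1:j, 3:h}
drop 5:h onto {4:i}
drop 6:j onto {4:i}
drop 7:j onto {6:j}
drop 8:i onto {5:h, 7:j}
ground layer = {0:k}
drop-orders for the pieces not yet dropped (sum over which currently-grounded one goes next):
  1 to go: {8} 1
  2 to go: {5,8} 1  {7,8} 1
  3 to go: {5,7,8} 2  {6,7,8} 1
  4 to go: {5,6,7,8} 3
  5 to go: {4,5,6,7,8} 3
  6 to go: {1,4,5,6,7,8} 3  {3,4,5,6,7,8} 3
  7 to go: {1,3,4,5,6,7,8} 6  {2,3,4,5,6,7,8} 3
  if 0:k drops first: 9 orders

9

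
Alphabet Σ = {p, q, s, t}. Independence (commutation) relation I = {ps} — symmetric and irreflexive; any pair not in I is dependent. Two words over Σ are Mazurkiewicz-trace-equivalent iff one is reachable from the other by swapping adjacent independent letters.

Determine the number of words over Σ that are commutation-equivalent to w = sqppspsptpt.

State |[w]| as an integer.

drop 0:s onto floor
drop 1:q onto {0:s}
drop 2:p onto {1:q}
drop 3:p onto {2:p}
drop 4:s onto {1:q}
drop 5:p onto {3:p}
drop 6:s onto {4:s}
drop 7:p onto {5:p}
drop 8:t onto {6:s, 7:p}
drop 9:p onto {8:t}
drop 10:t onto {9:p}
ground layer = {0:s}
drop-orders for the pieces not yet dropped (sum over which currently-grounded one goes next):
  1 to go: {10} 1
  2 to go: {9,10} 1
  3 to go: {8,9,10} 1
  4 to go: {6,8,9,10} 1  {7,8,9,10} 1
  5 to go: {4,6,8,9,10} 1  {5,7,8,9,10} 1  {6,7,8,9,10} 2
  6 to go: {3,5,7,8,9,10} 1  {4,6,7,8,9,10} 3  {5,6,7,8,9,10} 3
  7 to go: {2,3,5,7,8,9,10} 1  {3,5,6,7,8,9,10} 4  {4,5,6,7,8,9,10} 6
  8 to go: {2,3,5,6,7,8,9,10} 5  {3,4,5,6,7,8,9,10} 10
  9 to go: {2,3,4,5,6,7,8,9,10} 15
  if 0:s drops first: 15 orders

15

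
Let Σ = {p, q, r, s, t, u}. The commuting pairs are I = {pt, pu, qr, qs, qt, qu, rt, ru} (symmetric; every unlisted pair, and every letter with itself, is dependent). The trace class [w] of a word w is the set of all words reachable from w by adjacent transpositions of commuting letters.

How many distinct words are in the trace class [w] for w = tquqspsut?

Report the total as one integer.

drop 0:t onto floor
drop 1:q onto floor
drop 2:u onto {0:t}
drop 3:q onto {1:q}
drop 4:s onto {2:u}
drop 5:p onto {3:q, 4:s}
drop 6:s onto {5:p}
drop 7:u onto {6:s}
drop 8:t onto {7:u}
ground layer = {0:t, 1:q}
drop-orders for the pieces not yet dropped (sum over which currently-grounded one goes next):
  1 to go: {8} 1
  2 to go: {7,8} 1
  3 to go: {6,7,8} 1
  4 to go: {5,6,7,8} 1
  5 to go: {3,5,6,7,8} 1  {4,5,6,7,8} 1
  6 to go: {1,3,5,6,7,8} 1  {2,4,5,6,7,8} 1  {3,4,5,6,7,8} 2
  7 to go: {0,2,4,5,6,7,8} 1  {1,3,4,5,6,7,8} 3  {2,3,4,5,6,7,8} 3
  if 0:t drops first: 6 orders
  if 1:q drops first: 4 orders
heap linearizations: 10

10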